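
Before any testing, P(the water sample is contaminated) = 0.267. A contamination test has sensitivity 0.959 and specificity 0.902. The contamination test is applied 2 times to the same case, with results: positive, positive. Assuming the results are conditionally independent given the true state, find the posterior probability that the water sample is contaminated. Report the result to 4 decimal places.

Let H be the event that the water sample is contaminated; start with P(H) = 0.267. P('positive'|H) = 0.959, P('positive'|¬H) = 0.098.
Update on result 1 ('positive'): P(H) ← 0.959·0.2670 / (0.959·0.2670 + 0.098·0.7330) = 0.25605/0.32789 = 0.7809.
Update on result 2 ('positive'): P(H) ← 0.959·0.7809 / (0.959·0.7809 + 0.098·0.2191) = 0.74890/0.77037 = 0.9721.

Posterior P(H) ≈ 0.9721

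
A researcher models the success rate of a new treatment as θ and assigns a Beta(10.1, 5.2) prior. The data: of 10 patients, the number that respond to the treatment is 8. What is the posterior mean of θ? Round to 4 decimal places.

Observing 8 successes and 2 failures updates Beta(10.1, 5.2) by adding the success and failure counts to the two shape parameters: α = 10.1+8 = 18.1, β = 5.2+2 = 7.2.
E[θ | data] = 18.1/(18.1+7.2) = 0.7154.

Posterior mean ≈ 0.7154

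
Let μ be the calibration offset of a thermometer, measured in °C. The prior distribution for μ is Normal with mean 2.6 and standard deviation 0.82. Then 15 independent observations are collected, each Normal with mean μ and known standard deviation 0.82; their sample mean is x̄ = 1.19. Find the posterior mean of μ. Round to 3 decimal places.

Posterior mean ≈ 1.278

Prior precision 1/τ₀² = 1/0.82² = 1.48721; data precision n/σ² = 15/0.82² = 22.3081.
Posterior precision = 1.48721 + 22.3081 = 23.7954.
Posterior mean = (1.48721·2.6 + 22.3081·1.19) / 23.7954 = 1.278.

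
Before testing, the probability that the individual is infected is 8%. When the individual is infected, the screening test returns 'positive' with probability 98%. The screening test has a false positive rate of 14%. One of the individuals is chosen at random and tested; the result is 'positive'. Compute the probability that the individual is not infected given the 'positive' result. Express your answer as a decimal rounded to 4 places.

Write H for 'the individual is infected'. Prior odds H:¬H = 0.08/0.92 = 0.086957. For the 'positive' outcome, the likelihood ratio is 0.98/0.14 = 7.0000.
Posterior odds = 0.086957 × 7.0000 = 0.60870, so P(H|E) = 0.60870/(1+0.60870) = 0.3784. Then P(¬H|E) = 1 − 0.3784 = 0.6216.

P(¬H | E) ≈ 0.6216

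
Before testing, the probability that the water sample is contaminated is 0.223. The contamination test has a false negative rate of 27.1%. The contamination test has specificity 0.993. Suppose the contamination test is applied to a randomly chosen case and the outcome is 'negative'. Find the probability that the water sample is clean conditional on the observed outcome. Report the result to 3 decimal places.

P(¬H | E) ≈ 0.927

Let H be the event that the water sample is contaminated. P(H) = 0.223, so P(¬H) = 0.777. With E the 'negative' result, P(E|H) = 0.271 and P(E|¬H) = 0.993.
P(E) = 0.271·0.223 + 0.993·0.777 = 0.060433 + 0.77156 = 0.83199.
By Bayes' theorem, P(H|E) = 0.060433 / 0.83199 = 0.073. Hence P(¬H|E) = 1 − 0.073 = 0.927.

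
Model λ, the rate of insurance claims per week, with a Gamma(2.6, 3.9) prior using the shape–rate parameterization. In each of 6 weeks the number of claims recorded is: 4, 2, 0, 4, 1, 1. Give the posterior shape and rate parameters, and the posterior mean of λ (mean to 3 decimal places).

Total count ∑xᵢ = 12 over n = 6 weeks.
Gamma is conjugate to the Poisson likelihood: posterior is Gamma(shape = 2.6+12 = 14.6, rate = 3.9+6 = 9.9).
E[λ | data] = 14.6/9.9 = 1.475.

Posterior: Gamma(shape=14.6, rate=9.9); mean ≈ 1.475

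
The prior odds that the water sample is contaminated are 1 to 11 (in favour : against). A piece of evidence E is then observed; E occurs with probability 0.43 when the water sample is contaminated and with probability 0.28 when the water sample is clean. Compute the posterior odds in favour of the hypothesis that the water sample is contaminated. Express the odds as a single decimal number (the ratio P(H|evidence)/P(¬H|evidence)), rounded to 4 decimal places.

Prior odds = 1/11 = 0.090909.
Likelihood ratio for E = 0.43/0.28 = 1.5357.
Posterior odds = prior odds × LR = 0.13961.

Posterior odds ≈ 0.1396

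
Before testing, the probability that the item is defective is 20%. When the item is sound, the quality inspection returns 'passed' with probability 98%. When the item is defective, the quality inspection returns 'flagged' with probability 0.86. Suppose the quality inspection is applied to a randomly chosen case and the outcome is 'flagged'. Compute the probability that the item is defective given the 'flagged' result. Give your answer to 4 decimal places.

Write H for 'the item is defective'. Prior odds H:¬H = 0.2/0.8 = 0.25000. For the 'flagged' outcome, the likelihood ratio is 0.86/0.02 = 43.000.
Posterior odds = 0.25000 × 43.000 = 10.750, so P(H|E) = 10.750/(1+10.750) = 0.9149.

P(H | E) ≈ 0.9149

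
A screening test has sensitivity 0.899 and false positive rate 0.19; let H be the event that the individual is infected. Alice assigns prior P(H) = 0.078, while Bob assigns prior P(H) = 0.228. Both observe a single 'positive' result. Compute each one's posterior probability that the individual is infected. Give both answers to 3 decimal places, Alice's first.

Alice: 0.286; Bob: 0.583

The likelihood ratio for a 'positive' result is 0.899/0.19 = 4.7316.
Alice: prior odds 0.078/0.922 = 0.084599; posterior odds 0.40029; posterior probability 0.286.
Bob: prior odds 0.228/0.772 = 0.29534; posterior odds 1.3974; posterior probability 0.583.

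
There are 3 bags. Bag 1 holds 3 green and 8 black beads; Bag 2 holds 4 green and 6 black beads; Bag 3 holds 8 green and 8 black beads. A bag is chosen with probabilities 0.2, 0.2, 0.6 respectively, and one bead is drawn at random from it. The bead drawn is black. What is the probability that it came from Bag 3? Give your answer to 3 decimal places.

Tabulate prior·likelihood by source: [1] prior 0.2, lik 0.7273, product 0.1455; [2] prior 0.2, lik 0.6, product 0.1200; [3] prior 0.6, lik 0.5, product 0.3000.
Normalizing constant = 0.56545; the posterior for Bag 3 is its product over the sum, 0.3000/0.56545 = 0.531.

Posterior probability ≈ 0.531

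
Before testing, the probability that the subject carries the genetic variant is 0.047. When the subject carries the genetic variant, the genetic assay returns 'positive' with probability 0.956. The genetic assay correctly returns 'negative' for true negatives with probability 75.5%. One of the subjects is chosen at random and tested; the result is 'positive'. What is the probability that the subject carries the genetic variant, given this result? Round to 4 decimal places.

P(H | E) ≈ 0.1614

Write H for 'the subject carries the genetic variant'. Prior odds H:¬H = 0.047/0.953 = 0.049318. For the 'positive' outcome, the likelihood ratio is 0.956/0.245 = 3.9020.
Posterior odds = 0.049318 × 3.9020 = 0.19244, so P(H|E) = 0.19244/(1+0.19244) = 0.1614.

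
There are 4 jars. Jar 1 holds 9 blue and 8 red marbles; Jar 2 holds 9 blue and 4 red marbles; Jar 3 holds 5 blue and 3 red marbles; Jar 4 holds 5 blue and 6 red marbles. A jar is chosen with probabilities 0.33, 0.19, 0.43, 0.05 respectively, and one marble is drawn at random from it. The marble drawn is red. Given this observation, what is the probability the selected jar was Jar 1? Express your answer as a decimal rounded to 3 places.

P(red|Jar 1) = 0.4706; P(red|Jar 2) = 0.3077; P(red|Jar 3) = 0.375; P(red|Jar 4) = 0.5455.
Prior × likelihood for each source: 0.33·0.4706=0.1553, 0.19·0.3077=0.05846, 0.43·0.375=0.1613, 0.05·0.5455=0.02727. Summing gives P(red) = 0.40228.
P(Jar 1 | red) = 0.1553 / 0.40228 = 0.386.

Posterior probability ≈ 0.386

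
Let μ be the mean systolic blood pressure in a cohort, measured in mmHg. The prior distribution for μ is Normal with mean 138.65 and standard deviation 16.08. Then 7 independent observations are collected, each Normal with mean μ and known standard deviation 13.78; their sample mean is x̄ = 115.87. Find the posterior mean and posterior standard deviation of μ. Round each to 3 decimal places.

With known σ, the Normal prior is conjugate. Weight on the data is w = (n/σ²)/(n/σ² + 1/τ₀²) = 0.0368638/(0.0368638+0.00386748) = 0.90505.
Posterior mean = w·x̄ + (1−w)·μ₀ = 0.90505·115.87 + 0.094951·138.65 = 118.033. Posterior variance = 1/(0.0368638+0.00386748) = 24.5512, so SD = 4.955.

Posterior mean ≈ 118.033; posterior SD ≈ 4.955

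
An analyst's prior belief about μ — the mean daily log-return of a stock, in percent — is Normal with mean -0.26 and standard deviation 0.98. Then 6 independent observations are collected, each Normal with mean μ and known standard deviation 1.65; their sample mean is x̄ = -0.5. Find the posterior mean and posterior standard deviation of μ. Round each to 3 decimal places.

Posterior mean ≈ -0.423; posterior SD ≈ 0.555

With known σ, the Normal prior is conjugate. Weight on the data is w = (n/σ²)/(n/σ² + 1/τ₀²) = 2.20386/(2.20386+1.04123) = 0.67914.
Posterior mean = w·x̄ + (1−w)·μ₀ = 0.67914·-0.5 + 0.32086·-0.26 = -0.423. Posterior variance = 1/(2.20386+1.04123) = 0.308158, so SD = 0.555.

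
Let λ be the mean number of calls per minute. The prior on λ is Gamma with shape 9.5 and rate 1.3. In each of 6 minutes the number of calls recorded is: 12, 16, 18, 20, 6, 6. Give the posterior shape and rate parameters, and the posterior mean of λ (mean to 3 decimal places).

Posterior: Gamma(shape=87.5, rate=7.3); mean ≈ 11.986

The Poisson likelihood adds the total count to the shape and the number of exposure periods to the rate. Here ∑xᵢ = 78 and n = 6, so shape 9.5→87.5 and rate 1.3→7.3.
Posterior mean = shape/rate = 87.5/7.3 = 11.986.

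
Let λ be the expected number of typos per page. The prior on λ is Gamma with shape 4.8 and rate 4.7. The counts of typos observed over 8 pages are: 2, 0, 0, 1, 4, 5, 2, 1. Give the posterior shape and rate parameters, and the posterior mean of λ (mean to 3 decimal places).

Total count ∑xᵢ = 15 over n = 8 pages.
Gamma is conjugate to the Poisson likelihood: posterior is Gamma(shape = 4.8+15 = 19.8, rate = 4.7+8 = 12.7).
E[λ | data] = 19.8/12.7 = 1.559.

Posterior: Gamma(shape=19.8, rate=12.7); mean ≈ 1.559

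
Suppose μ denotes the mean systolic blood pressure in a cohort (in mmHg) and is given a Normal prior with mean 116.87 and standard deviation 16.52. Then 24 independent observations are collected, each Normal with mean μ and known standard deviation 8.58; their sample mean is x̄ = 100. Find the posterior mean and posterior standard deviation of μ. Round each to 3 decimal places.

Posterior mean ≈ 100.188; posterior SD ≈ 1.742

Prior precision 1/τ₀² = 1/16.52² = 0.00366421; data precision n/σ² = 24/8.58² = 0.326014.
Posterior precision = 0.00366421 + 0.326014 = 0.329679, giving posterior SD = 1/√0.329679 = 1.742.
Posterior mean = (0.00366421·116.87 + 0.326014·100) / 0.329679 = 100.188.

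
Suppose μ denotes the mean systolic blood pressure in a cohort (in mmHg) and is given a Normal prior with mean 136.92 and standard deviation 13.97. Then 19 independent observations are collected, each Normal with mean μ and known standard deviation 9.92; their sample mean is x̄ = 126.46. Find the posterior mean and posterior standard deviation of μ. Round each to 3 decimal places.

Posterior mean ≈ 126.730; posterior SD ≈ 2.246

Prior precision 1/τ₀² = 1/13.97² = 0.00512398; data precision n/σ² = 19/9.92² = 0.193077.
Posterior precision = 0.00512398 + 0.193077 = 0.198201, giving posterior SD = 1/√0.198201 = 2.246.
Posterior mean = (0.00512398·136.92 + 0.193077·126.46) / 0.198201 = 126.730.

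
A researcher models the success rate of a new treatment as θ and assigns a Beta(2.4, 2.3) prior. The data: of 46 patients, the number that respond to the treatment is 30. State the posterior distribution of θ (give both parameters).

Posterior: Beta(32.4, 18.3)

The binomial likelihood is conjugate to the Beta prior: with 30 successes and 16 failures, the posterior is Beta(2.4+30, 2.3+16) = Beta(32.4, 18.3).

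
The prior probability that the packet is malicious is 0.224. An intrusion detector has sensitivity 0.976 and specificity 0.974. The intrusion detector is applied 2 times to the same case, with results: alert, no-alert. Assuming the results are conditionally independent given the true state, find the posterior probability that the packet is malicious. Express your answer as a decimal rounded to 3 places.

Posterior P(H) ≈ 0.211

Let H be the event that the packet is malicious; start with P(H) = 0.224. P('alert'|H) = 0.976, P('alert'|¬H) = 0.026.
Update on result 1 ('alert'): P(H) ← 0.976·0.2240 / (0.976·0.2240 + 0.026·0.7760) = 0.21862/0.23880 = 0.9155.
Update on result 2 ('no-alert'): P(H) ← 0.024·0.9155 / (0.024·0.9155 + 0.974·0.0845) = 0.021972/0.10426 = 0.2107.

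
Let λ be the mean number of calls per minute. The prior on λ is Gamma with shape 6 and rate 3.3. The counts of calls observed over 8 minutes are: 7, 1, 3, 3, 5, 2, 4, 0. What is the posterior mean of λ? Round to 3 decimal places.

Posterior mean ≈ 2.743

Total count ∑xᵢ = 25 over n = 8 minutes.
Gamma is conjugate to the Poisson likelihood: posterior is Gamma(shape = 6+25 = 31, rate = 3.3+8 = 11.3).
E[λ | data] = 31/11.3 = 2.743.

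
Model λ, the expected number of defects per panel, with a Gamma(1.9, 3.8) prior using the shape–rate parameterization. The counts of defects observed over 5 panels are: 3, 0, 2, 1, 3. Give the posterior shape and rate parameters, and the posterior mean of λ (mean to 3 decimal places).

Posterior: Gamma(shape=10.9, rate=8.8); mean ≈ 1.239

Total count ∑xᵢ = 9 over n = 5 panels.
Gamma is conjugate to the Poisson likelihood: posterior is Gamma(shape = 1.9+9 = 10.9, rate = 3.8+5 = 8.8).
E[λ | data] = 10.9/8.8 = 1.239.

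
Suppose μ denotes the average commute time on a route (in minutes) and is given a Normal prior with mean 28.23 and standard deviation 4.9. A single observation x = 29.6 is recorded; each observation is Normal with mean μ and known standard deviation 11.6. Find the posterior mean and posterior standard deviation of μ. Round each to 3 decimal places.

Prior precision 1/τ₀² = 1/4.9² = 0.0416493; data precision n/σ² = 1/11.6² = 0.00743163.
Posterior precision = 0.0416493 + 0.00743163 = 0.0490809, giving posterior SD = 1/√0.0490809 = 4.514.
Posterior mean = (0.0416493·28.23 + 0.00743163·29.6) / 0.0490809 = 28.437.

Posterior mean ≈ 28.437; posterior SD ≈ 4.514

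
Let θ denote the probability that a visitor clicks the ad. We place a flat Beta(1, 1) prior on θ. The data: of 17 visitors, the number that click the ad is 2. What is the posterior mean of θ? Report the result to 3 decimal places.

Posterior mean ≈ 0.158

The binomial likelihood is conjugate to the Beta prior: with 2 successes and 15 failures, the posterior is Beta(1+2, 1+15) = Beta(3, 16).
Posterior mean = α/(α+β) = 3/19 = 0.158.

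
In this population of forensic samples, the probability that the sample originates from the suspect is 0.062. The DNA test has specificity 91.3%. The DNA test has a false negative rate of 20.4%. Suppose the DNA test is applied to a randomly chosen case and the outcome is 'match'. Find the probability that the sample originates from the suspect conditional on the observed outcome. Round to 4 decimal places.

Write H for 'the sample originates from the suspect'. Prior odds H:¬H = 0.062/0.938 = 0.066098. For the 'match' outcome, the likelihood ratio is 0.796/0.087 = 9.1494.
Posterior odds = 0.066098 × 9.1494 = 0.60476, so P(H|E) = 0.60476/(1+0.60476) = 0.3769.

P(H | E) ≈ 0.3769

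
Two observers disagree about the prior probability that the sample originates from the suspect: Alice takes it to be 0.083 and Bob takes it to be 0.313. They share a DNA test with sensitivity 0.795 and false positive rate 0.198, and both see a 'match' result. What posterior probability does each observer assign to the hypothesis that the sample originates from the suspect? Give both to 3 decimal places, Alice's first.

Alice: 0.267; Bob: 0.647

The likelihood ratio for a 'match' result is 0.795/0.198 = 4.0152.
Alice: prior odds 0.083/0.917 = 0.090513; posterior odds 0.36342; posterior probability 0.267.
Bob: prior odds 0.313/0.687 = 0.45560; posterior odds 1.8293; posterior probability 0.647.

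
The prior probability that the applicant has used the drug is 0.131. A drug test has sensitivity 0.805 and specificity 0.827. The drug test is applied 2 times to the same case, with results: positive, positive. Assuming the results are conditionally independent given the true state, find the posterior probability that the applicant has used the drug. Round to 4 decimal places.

Posterior P(H) ≈ 0.7655

Let H be the event that the applicant has used the drug; start with P(H) = 0.131. P('positive'|H) = 0.805, P('positive'|¬H) = 0.173.
Update on result 1 ('positive'): P(H) ← 0.805·0.1310 / (0.805·0.1310 + 0.173·0.8690) = 0.10546/0.25579 = 0.4123.
Update on result 2 ('positive'): P(H) ← 0.805·0.4123 / (0.805·0.4123 + 0.173·0.5877) = 0.33188/0.43355 = 0.7655.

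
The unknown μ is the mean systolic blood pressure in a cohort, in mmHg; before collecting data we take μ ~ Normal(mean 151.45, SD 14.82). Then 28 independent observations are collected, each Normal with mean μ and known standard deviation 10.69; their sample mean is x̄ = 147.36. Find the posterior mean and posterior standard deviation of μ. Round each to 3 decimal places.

Posterior mean ≈ 147.435; posterior SD ≈ 2.002

With known σ, the Normal prior is conjugate. Weight on the data is w = (n/σ²)/(n/σ² + 1/τ₀²) = 0.245021/(0.245021+0.00455306) = 0.98176.
Posterior mean = w·x̄ + (1−w)·μ₀ = 0.98176·147.36 + 0.018243·151.45 = 147.435. Posterior variance = 1/(0.245021+0.00455306) = 4.00683, so SD = 2.002.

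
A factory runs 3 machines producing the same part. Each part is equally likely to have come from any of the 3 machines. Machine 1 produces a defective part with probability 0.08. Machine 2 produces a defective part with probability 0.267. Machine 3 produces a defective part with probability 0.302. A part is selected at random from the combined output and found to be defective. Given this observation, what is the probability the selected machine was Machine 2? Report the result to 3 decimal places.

Posterior probability ≈ 0.411

P(defective|M1) = 0.08; P(defective|M2) = 0.267; P(defective|M3) = 0.302.
Prior × likelihood for each source: 0.333333·0.08=0.02667, 0.333333·0.267=0.08900, 0.333333·0.302=0.1007. Summing gives P(defective) = 0.21633.
P(Machine 2 | defective) = 0.08900 / 0.21633 = 0.411.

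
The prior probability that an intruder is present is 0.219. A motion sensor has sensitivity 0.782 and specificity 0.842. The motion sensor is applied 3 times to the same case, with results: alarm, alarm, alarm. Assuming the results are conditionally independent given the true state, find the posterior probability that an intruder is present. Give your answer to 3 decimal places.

Posterior P(H) ≈ 0.971

With H the event that an intruder is present, the joint likelihood of the observed sequence is P(data|H) = 0.782·0.782·0.782 = 0.47821 and P(data|¬H) = 0.158·0.158·0.158 = 0.0039443.
Bayes: P(H|data) = 0.219·0.47821 / (0.219·0.47821 + 0.781·0.0039443) = 0.10473/0.10781 = 0.9714.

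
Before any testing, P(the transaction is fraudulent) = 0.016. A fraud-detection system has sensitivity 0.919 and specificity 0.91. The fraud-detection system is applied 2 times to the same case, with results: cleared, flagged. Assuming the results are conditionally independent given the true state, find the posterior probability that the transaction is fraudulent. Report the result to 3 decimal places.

Posterior P(H) ≈ 0.015

Let H be the event that the transaction is fraudulent; start with P(H) = 0.016. P('flagged'|H) = 0.919, P('flagged'|¬H) = 0.09.
Update on result 1 ('cleared'): P(H) ← 0.081·0.0160 / (0.081·0.0160 + 0.91·0.9840) = 0.0012960/0.89674 = 0.0014.
Update on result 2 ('flagged'): P(H) ← 0.919·0.0014 / (0.919·0.0014 + 0.09·0.9986) = 0.0013282/0.091198 = 0.0146.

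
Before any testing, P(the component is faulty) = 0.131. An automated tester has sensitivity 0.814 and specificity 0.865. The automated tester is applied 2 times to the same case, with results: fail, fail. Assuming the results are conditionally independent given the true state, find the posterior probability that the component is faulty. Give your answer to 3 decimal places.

Posterior P(H) ≈ 0.846

With H the event that the component is faulty, the joint likelihood of the observed sequence is P(data|H) = 0.814·0.814 = 0.66260 and P(data|¬H) = 0.135·0.135 = 0.018225.
Bayes: P(H|data) = 0.131·0.66260 / (0.131·0.66260 + 0.869·0.018225) = 0.086800/0.10264 = 0.8457.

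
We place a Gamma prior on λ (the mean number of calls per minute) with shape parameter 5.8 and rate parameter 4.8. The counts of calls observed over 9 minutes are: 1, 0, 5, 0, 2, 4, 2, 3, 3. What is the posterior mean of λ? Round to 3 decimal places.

The Poisson likelihood adds the total count to the shape and the number of exposure periods to the rate. Here ∑xᵢ = 20 and n = 9, so shape 5.8→25.8 and rate 4.8→13.8.
E[λ | data] = 25.8/13.8 = 1.870.

Posterior mean ≈ 1.870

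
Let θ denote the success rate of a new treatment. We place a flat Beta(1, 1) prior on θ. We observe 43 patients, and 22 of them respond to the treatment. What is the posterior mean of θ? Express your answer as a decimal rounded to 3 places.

Posterior mean ≈ 0.511

Observing 22 successes and 21 failures updates Beta(1, 1) by adding the success and failure counts to the two shape parameters: α = 1+22 = 23, β = 1+21 = 22.
Posterior mean = α/(α+β) = 23/45 = 0.511.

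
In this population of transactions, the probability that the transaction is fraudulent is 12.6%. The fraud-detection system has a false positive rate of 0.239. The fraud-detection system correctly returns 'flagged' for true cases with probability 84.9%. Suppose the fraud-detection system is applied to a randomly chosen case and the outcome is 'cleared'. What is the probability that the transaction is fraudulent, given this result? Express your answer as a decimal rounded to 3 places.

P(H | E) ≈ 0.028

Let H be the event that the transaction is fraudulent. P(H) = 0.126, so P(¬H) = 0.874. With E the 'cleared' result, P(E|H) = 0.151 and P(E|¬H) = 0.761.
P(E) = 0.151·0.126 + 0.761·0.874 = 0.019026 + 0.66511 = 0.68414.
By Bayes' theorem, P(H|E) = 0.019026 / 0.68414 = 0.028.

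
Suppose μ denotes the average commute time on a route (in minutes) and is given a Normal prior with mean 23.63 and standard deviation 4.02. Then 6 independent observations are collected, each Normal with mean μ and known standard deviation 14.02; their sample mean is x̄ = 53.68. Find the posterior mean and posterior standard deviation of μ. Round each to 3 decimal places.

With known σ, the Normal prior is conjugate. Weight on the data is w = (n/σ²)/(n/σ² + 1/τ₀²) = 0.0305250/(0.0305250+0.0618797) = 0.33034.
Posterior mean = w·x̄ + (1−w)·μ₀ = 0.33034·53.68 + 0.66966·23.63 = 33.557. Posterior variance = 1/(0.0305250+0.0618797) = 10.8220, so SD = 3.290.

Posterior mean ≈ 33.557; posterior SD ≈ 3.290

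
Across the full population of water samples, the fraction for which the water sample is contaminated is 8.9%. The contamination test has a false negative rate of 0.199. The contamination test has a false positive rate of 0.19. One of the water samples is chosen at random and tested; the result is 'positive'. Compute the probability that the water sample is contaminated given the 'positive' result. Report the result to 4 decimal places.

P(H | E) ≈ 0.2917

Write H for 'the water sample is contaminated'. Prior odds H:¬H = 0.089/0.911 = 0.097695. For the 'positive' outcome, the likelihood ratio is 0.801/0.19 = 4.2158.
Posterior odds = 0.097695 × 4.2158 = 0.41186, so P(H|E) = 0.41186/(1+0.41186) = 0.2917.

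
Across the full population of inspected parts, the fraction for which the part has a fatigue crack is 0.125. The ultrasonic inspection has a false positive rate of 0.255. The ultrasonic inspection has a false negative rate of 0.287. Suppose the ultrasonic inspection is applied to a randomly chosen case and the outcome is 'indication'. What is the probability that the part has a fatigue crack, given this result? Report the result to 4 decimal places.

P(H | E) ≈ 0.2854

Let H be the event that the part has a fatigue crack. P(H) = 0.125, so P(¬H) = 0.875. With E the 'indication' result, P(E|H) = 0.713 and P(E|¬H) = 0.255.
P(E) = 0.713·0.125 + 0.255·0.875 = 0.089125 + 0.22313 = 0.31225.
By Bayes' theorem, P(H|E) = 0.089125 / 0.31225 = 0.2854.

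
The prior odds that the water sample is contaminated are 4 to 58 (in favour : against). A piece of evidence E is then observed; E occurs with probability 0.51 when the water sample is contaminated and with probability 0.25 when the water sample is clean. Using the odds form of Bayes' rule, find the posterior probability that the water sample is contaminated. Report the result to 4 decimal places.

Posterior probability ≈ 0.1233

Prior odds = 4/58 = 0.068966.
Likelihood ratio for E = 0.51/0.25 = 2.0400.
Posterior odds = prior odds × LR = 0.14069.
Posterior probability = odds/(1+odds) = 0.14069/1.1407 = 0.1233.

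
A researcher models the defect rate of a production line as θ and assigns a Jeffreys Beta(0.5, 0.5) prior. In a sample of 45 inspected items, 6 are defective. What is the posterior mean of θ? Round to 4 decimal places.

Posterior mean ≈ 0.1413

The binomial likelihood is conjugate to the Beta prior: with 6 successes and 39 failures, the posterior is Beta(0.5+6, 0.5+39) = Beta(6.5, 39.5).
E[θ | data] = 6.5/(6.5+39.5) = 0.1413.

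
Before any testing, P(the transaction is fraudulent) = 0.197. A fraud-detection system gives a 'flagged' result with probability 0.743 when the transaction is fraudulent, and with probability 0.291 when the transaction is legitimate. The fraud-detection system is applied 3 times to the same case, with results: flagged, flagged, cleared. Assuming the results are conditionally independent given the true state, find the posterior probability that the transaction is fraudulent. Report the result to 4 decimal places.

Posterior P(H) ≈ 0.3670

Let H be the event that the transaction is fraudulent; start with P(H) = 0.197. P('flagged'|H) = 0.743, P('flagged'|¬H) = 0.291.
Update on result 1 ('flagged'): P(H) ← 0.743·0.1970 / (0.743·0.1970 + 0.291·0.8030) = 0.14637/0.38004 = 0.3851.
Update on result 2 ('flagged'): P(H) ← 0.743·0.3851 / (0.743·0.3851 + 0.291·0.6149) = 0.28616/0.46508 = 0.6153.
Update on result 3 ('cleared'): P(H) ← 0.257·0.6153 / (0.257·0.6153 + 0.709·0.3847) = 0.15813/0.43089 = 0.3670.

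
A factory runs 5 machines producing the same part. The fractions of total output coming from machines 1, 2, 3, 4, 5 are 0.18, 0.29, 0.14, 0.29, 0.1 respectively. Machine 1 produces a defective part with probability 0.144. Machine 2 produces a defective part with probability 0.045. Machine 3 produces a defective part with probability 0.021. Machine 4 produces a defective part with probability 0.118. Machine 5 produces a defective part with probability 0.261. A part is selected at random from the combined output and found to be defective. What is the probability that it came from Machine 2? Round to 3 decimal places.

Tabulate prior·likelihood by source: [1] prior 0.18, lik 0.144, product 0.02592; [2] prior 0.29, lik 0.045, product 0.01305; [3] prior 0.14, lik 0.021, product 0.002940; [4] prior 0.29, lik 0.118, product 0.03422; [5] prior 0.1, lik 0.261, product 0.02610.
Normalizing constant = 0.10223; the posterior for Machine 2 is its product over the sum, 0.01305/0.10223 = 0.128.

Posterior probability ≈ 0.128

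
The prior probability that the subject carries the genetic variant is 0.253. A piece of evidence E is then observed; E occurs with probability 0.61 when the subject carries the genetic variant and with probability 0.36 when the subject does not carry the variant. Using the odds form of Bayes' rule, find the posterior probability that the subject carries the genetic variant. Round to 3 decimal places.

Prior odds = 0.253/(1−0.253) = 0.33869. In log-odds, ln(0.33869) = -1.0827.
Add log likelihood ratio: ln(1.6944) = 0.52735.
Posterior log-odds = -0.55532, so posterior odds = exp(-0.55532) = 0.57389. Converting, P(H|E) = 0.57389/1.5739 = 0.365.

Posterior probability ≈ 0.365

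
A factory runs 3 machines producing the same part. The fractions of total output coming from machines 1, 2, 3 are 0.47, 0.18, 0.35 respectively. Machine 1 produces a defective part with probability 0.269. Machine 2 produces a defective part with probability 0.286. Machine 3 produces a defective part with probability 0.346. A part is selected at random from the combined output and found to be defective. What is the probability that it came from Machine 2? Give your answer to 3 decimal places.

Posterior probability ≈ 0.172

P(defective|M1) = 0.269; P(defective|M2) = 0.286; P(defective|M3) = 0.346.
Prior × likelihood for each source: 0.47·0.269=0.1264, 0.18·0.286=0.05148, 0.35·0.346=0.1211. Summing gives P(defective) = 0.29901.
P(Machine 2 | defective) = 0.05148 / 0.29901 = 0.172.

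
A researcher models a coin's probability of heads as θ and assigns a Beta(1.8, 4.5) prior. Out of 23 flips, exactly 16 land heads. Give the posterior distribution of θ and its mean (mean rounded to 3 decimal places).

Posterior: Beta(17.8, 11.5); mean ≈ 0.608

The binomial likelihood is conjugate to the Beta prior: with 16 successes and 7 failures, the posterior is Beta(1.8+16, 4.5+7) = Beta(17.8, 11.5).
E[θ | data] = 17.8/(17.8+11.5) = 0.608.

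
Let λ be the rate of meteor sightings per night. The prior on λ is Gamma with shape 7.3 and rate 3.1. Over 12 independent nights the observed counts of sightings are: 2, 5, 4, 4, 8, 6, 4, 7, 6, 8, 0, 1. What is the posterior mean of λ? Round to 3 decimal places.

Total count ∑xᵢ = 55 over n = 12 nights.
Gamma is conjugate to the Poisson likelihood: posterior is Gamma(shape = 7.3+55 = 62.3, rate = 3.1+12 = 15.1).
E[λ | data] = 62.3/15.1 = 4.126.

Posterior mean ≈ 4.126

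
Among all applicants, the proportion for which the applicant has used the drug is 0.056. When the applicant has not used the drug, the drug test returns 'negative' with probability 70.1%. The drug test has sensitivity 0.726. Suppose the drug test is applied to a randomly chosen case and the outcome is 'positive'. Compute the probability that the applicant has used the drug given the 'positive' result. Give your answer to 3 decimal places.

Write H for 'the applicant has used the drug'. Prior odds H:¬H = 0.056/0.944 = 0.059322. For the 'positive' outcome, the likelihood ratio is 0.726/0.299 = 2.4281.
Posterior odds = 0.059322 × 2.4281 = 0.14404, so P(H|E) = 0.14404/(1+0.14404) = 0.126.

P(H | E) ≈ 0.126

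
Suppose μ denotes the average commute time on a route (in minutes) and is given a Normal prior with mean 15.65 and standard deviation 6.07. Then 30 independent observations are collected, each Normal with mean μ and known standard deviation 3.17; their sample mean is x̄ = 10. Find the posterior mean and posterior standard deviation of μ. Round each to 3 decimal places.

Posterior mean ≈ 10.051; posterior SD ≈ 0.576

With known σ, the Normal prior is conjugate. Weight on the data is w = (n/σ²)/(n/σ² + 1/τ₀²) = 2.98540/(2.98540+0.0271408) = 0.99099.
Posterior mean = w·x̄ + (1−w)·μ₀ = 0.99099·10 + 0.0090093·15.65 = 10.051. Posterior variance = 1/(2.98540+0.0271408) = 0.331946, so SD = 0.576.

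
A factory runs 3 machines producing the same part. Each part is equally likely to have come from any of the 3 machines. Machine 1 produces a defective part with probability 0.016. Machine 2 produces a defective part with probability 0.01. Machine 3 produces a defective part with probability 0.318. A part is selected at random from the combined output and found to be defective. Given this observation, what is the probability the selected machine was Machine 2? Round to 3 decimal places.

Posterior probability ≈ 0.029

Tabulate prior·likelihood by source: [1] prior 0.333333, lik 0.016, product 0.005333; [2] prior 0.333333, lik 0.01, product 0.003333; [3] prior 0.333333, lik 0.318, product 0.1060.
Normalizing constant = 0.11467; the posterior for Machine 2 is its product over the sum, 0.003333/0.11467 = 0.029.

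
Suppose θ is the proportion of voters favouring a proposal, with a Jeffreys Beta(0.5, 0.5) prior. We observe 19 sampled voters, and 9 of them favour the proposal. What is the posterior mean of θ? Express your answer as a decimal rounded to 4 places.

Posterior mean ≈ 0.4750

The binomial likelihood is conjugate to the Beta prior: with 9 successes and 10 failures, the posterior is Beta(0.5+9, 0.5+10) = Beta(9.5, 10.5).
E[θ | data] = 9.5/(9.5+10.5) = 0.4750.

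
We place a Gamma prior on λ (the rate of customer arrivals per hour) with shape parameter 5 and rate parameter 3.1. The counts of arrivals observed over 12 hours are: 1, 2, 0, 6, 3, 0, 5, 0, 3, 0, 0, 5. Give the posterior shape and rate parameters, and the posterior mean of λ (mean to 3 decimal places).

The Poisson likelihood adds the total count to the shape and the number of exposure periods to the rate. Here ∑xᵢ = 25 and n = 12, so shape 5→30 and rate 3.1→15.1.
E[λ | data] = 30/15.1 = 1.987.

Posterior: Gamma(shape=30, rate=15.1); mean ≈ 1.987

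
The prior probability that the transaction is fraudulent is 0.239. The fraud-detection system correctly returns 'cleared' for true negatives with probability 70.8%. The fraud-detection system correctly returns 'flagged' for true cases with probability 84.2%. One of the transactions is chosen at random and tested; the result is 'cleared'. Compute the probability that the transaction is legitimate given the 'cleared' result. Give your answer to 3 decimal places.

Let H be the event that the transaction is fraudulent. P(H) = 0.239, so P(¬H) = 0.761. With E the 'cleared' result, P(E|H) = 0.158 and P(E|¬H) = 0.708.
P(E) = 0.158·0.239 + 0.708·0.761 = 0.037762 + 0.53879 = 0.57655.
By Bayes' theorem, P(H|E) = 0.037762 / 0.57655 = 0.065. Hence P(¬H|E) = 1 − 0.065 = 0.935.

P(¬H | E) ≈ 0.935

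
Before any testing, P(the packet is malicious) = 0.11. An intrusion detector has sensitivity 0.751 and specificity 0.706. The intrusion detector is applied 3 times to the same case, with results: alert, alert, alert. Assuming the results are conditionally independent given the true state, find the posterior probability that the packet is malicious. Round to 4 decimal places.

Posterior P(H) ≈ 0.6732

With H the event that the packet is malicious, the joint likelihood of the observed sequence is P(data|H) = 0.751·0.751·0.751 = 0.42356 and P(data|¬H) = 0.294·0.294·0.294 = 0.025412.
Bayes: P(H|data) = 0.11·0.42356 / (0.11·0.42356 + 0.89·0.025412) = 0.046592/0.069209 = 0.6732.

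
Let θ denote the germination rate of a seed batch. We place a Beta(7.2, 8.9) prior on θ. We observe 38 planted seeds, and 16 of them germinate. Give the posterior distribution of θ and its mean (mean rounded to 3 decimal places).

The binomial likelihood is conjugate to the Beta prior: with 16 successes and 22 failures, the posterior is Beta(7.2+16, 8.9+22) = Beta(23.2, 30.9).
Posterior mean = α/(α+β) = 23.2/54.1 = 0.429.

Posterior: Beta(23.2, 30.9); mean ≈ 0.429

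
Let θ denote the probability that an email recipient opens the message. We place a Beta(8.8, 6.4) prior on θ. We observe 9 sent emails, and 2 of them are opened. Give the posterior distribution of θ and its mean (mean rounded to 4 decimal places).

Observing 2 successes and 7 failures updates Beta(8.8, 6.4) by adding the success and failure counts to the two shape parameters: α = 8.8+2 = 10.8, β = 6.4+7 = 13.4.
Posterior mean = α/(α+β) = 10.8/24.2 = 0.4463.

Posterior: Beta(10.8, 13.4); mean ≈ 0.4463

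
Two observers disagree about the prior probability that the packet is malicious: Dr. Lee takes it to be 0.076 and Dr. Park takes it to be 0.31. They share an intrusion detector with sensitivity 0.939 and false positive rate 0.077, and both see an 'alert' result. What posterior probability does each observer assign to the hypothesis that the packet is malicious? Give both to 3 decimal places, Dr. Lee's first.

The likelihood ratio for an 'alert' result is 0.939/0.077 = 12.195.
Dr. Lee: prior odds 0.076/0.924 = 0.082251; posterior odds 1.0030; posterior probability 0.501.
Dr. Park: prior odds 0.31/0.69 = 0.44928; posterior odds 5.4788; posterior probability 0.846.

Dr. Lee: 0.501; Dr. Park: 0.846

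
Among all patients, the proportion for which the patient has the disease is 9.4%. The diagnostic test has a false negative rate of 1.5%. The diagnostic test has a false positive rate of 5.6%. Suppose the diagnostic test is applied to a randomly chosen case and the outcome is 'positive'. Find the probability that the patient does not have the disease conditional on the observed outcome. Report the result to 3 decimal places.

Write H for 'the patient has the disease'. Prior odds H:¬H = 0.094/0.906 = 0.10375. For the 'positive' outcome, the likelihood ratio is 0.985/0.056 = 17.589.
Posterior odds = 0.10375 × 17.589 = 1.8249, so P(H|E) = 1.8249/(1+1.8249) = 0.646. Then P(¬H|E) = 1 − 0.646 = 0.354.

P(¬H | E) ≈ 0.354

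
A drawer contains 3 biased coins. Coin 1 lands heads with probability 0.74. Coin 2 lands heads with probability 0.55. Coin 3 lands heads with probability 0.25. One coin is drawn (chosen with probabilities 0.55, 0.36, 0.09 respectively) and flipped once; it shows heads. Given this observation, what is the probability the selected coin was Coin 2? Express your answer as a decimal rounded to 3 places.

Posterior probability ≈ 0.316

Tabulate prior·likelihood by source: [1] prior 0.55, lik 0.74, product 0.4070; [2] prior 0.36, lik 0.55, product 0.1980; [3] prior 0.09, lik 0.25, product 0.02250.
Normalizing constant = 0.62750; the posterior for Coin 2 is its product over the sum, 0.1980/0.62750 = 0.316.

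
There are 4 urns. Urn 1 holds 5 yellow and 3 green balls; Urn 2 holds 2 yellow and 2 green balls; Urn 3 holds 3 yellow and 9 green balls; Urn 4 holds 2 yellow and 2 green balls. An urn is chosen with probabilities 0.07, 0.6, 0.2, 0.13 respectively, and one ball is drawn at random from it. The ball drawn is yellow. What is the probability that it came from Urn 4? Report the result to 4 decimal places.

P(yellow|Urn 1) = 0.625; P(yellow|Urn 2) = 0.5; P(yellow|Urn 3) = 0.25; P(yellow|Urn 4) = 0.5.
Prior × likelihood for each source: 0.07·0.625=0.04375, 0.6·0.5=0.3000, 0.2·0.25=0.05000, 0.13·0.5=0.06500. Summing gives P(yellow) = 0.45875.
P(Urn 4 | yellow) = 0.06500 / 0.45875 = 0.1417.

Posterior probability ≈ 0.1417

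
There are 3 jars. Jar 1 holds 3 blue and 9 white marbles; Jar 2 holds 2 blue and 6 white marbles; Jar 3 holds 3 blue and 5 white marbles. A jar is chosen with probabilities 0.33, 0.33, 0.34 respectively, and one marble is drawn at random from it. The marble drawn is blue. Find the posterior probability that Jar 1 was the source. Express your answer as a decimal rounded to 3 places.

Posterior probability ≈ 0.282

P(blue|Jar 1) = 0.25; P(blue|Jar 2) = 0.25; P(blue|Jar 3) = 0.375.
Prior × likelihood for each source: 0.33·0.25=0.08250, 0.33·0.25=0.08250, 0.34·0.375=0.1275. Summing gives P(blue) = 0.29250.
P(Jar 1 | blue) = 0.08250 / 0.29250 = 0.282.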